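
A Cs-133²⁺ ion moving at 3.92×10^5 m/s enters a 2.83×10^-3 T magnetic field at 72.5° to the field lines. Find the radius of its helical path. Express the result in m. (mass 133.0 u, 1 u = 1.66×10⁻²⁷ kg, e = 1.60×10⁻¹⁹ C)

Only the perpendicular component v⊥ = v sin72.5° = 3.74×10^5 m/s is bent by the field.
r = m v⊥ /(qB) = (2.21×10^-25)(3.74×10^5) / [(2×1.60×10^-19)(2.83×10^-3)] = 91.1 m.

r ≈ 91.1 m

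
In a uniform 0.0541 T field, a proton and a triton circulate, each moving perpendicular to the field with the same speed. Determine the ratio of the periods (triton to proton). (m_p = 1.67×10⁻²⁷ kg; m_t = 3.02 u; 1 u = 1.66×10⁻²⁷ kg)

T = 2πm/(qB) is independent of speed, so T₂/T₁ = (m₂/q₂)/(m₁/q₁).
T_{triton}/T_{proton} = (5.01×10^-27/1e) / (1.67×10^-27/1e) = 3.00.

ratio ≈ 3.00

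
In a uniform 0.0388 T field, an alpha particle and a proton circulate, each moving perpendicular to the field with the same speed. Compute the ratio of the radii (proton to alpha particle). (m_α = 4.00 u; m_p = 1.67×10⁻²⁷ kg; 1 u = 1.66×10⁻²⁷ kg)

r = mv/(qB) ⇒ at equal v, r ∝ m/q.
r_{proton}/r_{alpha particle} = 0.503.

ratio ≈ 0.503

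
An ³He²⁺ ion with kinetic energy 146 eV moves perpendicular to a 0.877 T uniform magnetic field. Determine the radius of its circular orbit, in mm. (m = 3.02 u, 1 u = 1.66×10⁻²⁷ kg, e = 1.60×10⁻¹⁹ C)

r ≈ 1.72 mm

Convert the energy: K = 146 eV = 2.34×10^-17 J.
v = √(2K/m) = √(2·2.34×10^-17/5.01×10^-27) = 9.65×10^4 m/s.
r = mv/(qB) = (5.01×10^-27)(9.65×10^4) / [(2×1.60×10^-19)(0.877)] = 1.72×10^-3 m.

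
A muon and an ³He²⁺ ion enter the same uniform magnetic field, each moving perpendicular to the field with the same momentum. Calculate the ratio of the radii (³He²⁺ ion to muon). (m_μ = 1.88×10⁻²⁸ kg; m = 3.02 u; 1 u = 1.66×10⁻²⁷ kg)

r = p/(qB) ⇒ at equal p, r ∝ 1/q.
r_{³He²⁺ ion}/r_{muon} = 0.500.

ratio ≈ 0.500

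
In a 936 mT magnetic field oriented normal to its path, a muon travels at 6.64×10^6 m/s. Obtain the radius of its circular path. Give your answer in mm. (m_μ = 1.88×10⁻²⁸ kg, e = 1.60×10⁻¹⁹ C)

r ≈ 8.34 mm

The magnetic force provides the centripetal force: qvB = mv²/r, so r = mv/(qB).
r = (1.88×10^-28 kg)(6.64×10^6 m/s) / [(1×1.60×10^-19 C)(0.936 T)] = 8.34×10^-3 m.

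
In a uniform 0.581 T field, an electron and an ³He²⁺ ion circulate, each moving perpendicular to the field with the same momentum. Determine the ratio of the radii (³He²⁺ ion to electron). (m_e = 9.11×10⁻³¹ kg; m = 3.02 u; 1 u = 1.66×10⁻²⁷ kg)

ratio ≈ 0.500

r = p/(qB) ⇒ at equal p, r ∝ 1/q.
r_{³He²⁺ ion}/r_{electron} = 0.500.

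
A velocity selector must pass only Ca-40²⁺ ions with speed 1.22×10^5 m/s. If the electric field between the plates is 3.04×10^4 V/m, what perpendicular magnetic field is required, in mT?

qE = qvB ⇒ B = E/v = (3.04×10^4) / (1.22×10^5) = 0.249 T.

B ≈ 249 mT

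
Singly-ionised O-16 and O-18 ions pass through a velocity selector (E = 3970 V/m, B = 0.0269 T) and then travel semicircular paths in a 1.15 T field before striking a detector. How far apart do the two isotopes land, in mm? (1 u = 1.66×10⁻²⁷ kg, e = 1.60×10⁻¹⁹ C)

Δd ≈ 5.33 mm

Both emerge at v = E/B₁ = 1.48×10^5 m/s.
r = mv/(qB₂), so r₁ = 0.02130 m and r₂ = 0.02397 m, giving Δr = 2.66×10^-3 m.
After a semicircle each ion lands a diameter 2r from the entry slit, so the separation is 2Δr = 5.33×10^-3 m.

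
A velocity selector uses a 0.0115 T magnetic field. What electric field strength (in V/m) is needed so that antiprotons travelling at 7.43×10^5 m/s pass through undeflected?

E ≈ 8540 V/m

qE = qvB ⇒ E = vB = (7.43×10^5)(0.0115) = 8540 V/m.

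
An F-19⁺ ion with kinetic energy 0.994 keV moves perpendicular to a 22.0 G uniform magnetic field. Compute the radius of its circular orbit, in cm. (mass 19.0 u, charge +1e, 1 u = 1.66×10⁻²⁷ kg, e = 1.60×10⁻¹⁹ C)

r ≈ 900 cm

Convert the energy: K = 0.994 keV = 1.59×10^-16 J.
v = √(2K/m) = √(2·1.59×10^-16/3.15×10^-26) = 1.00×10^5 m/s.
r = mv/(qB) = (3.15×10^-26)(1.00×10^5) / [(1×1.60×10^-19)(2.20×10^-3)] = 9.00 m.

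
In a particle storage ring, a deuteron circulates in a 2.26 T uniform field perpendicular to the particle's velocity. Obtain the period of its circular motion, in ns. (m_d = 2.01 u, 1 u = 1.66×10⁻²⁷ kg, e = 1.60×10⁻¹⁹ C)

The cyclotron period is independent of speed: T = 2πm/(qB).
T = 2π(3.34×10^-27) / [(1×1.60×10^-19)(2.26)] = 5.80×10^-8 s.

T ≈ 58.0 ns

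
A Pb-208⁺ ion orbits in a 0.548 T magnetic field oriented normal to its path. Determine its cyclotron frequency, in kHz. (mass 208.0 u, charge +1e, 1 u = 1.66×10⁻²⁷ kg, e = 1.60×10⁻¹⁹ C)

f ≈ 40.4 kHz

f = qB/(2πm) = (1×1.60×10^-19)(0.548) / [2π(3.45×10^-25)] = 4.04×10^4 Hz.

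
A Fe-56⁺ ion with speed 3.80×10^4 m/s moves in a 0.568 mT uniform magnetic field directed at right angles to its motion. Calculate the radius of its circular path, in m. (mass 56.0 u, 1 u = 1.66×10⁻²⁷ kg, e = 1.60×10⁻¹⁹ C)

The magnetic force provides the centripetal force: qvB = mv²/r, so r = mv/(qB).
r = (9.30×10^-26 kg)(3.80×10^4 m/s) / [(1×1.60×10^-19 C)(5.68×10^-4 T)] = 38.9 m.

r ≈ 38.9 m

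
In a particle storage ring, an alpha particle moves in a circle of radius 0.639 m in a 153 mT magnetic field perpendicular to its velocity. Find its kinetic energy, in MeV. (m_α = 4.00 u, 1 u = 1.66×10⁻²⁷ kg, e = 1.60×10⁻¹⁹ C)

K ≈ 0.461 MeV

v = qBr/m = (2×1.60×10^-19)(0.153)(0.639) / (6.64×10^-27) = 4.71×10^6 m/s.
K = ½mv² = 0.5·(6.64×10^-27)·(4.71×10^6)² = 7.37×10^-14 J = 0.461 MeV.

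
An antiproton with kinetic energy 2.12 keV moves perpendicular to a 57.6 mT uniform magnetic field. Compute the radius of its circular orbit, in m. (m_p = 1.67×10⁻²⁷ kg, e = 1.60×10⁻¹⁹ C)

Convert the energy: K = 2.12 keV = 3.39×10^-16 J.
v = √(2K/m) = √(2·3.39×10^-16/1.67×10^-27) = 6.37×10^5 m/s.
r = mv/(qB) = (1.67×10^-27)(6.37×10^5) / [(1×1.60×10^-19)(0.0576)] = 0.115 m.

r ≈ 0.115 m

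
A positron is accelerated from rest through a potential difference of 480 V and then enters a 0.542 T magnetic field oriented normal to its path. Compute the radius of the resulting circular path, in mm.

r ≈ 0.136 mm

The kinetic energy gained is K = qV = (1×1.60×10^-19)(480) = 7.68×10^-17 J.
v = √(2K/m) = 1.30×10^7 m/s.
r = mv/(qB) = (9.11×10^-31)(1.30×10^7) / [(1×1.60×10^-19)(0.542)] = 1.36×10^-4 m.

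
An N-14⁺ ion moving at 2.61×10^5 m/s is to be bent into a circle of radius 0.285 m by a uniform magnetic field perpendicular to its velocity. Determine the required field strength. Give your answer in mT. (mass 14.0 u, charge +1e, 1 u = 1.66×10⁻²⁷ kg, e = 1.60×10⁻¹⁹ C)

B ≈ 133 mT

qvB = mv²/r gives B = mv/(qr).
B = (2.32×10^-26)(2.61×10^5) / [(1×1.60×10^-19)(0.285)] = 0.133 T.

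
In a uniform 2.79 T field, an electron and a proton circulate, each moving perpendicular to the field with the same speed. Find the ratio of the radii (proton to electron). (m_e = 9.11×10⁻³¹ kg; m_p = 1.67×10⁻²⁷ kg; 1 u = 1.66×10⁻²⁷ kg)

r = mv/(qB) ⇒ at equal v, r ∝ m/q.
r_{proton}/r_{electron} = 1830.

ratio ≈ 1830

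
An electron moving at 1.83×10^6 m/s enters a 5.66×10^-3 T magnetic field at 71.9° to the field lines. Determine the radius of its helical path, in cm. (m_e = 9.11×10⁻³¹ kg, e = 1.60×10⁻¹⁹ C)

r ≈ 0.175 cm

Only the perpendicular component v⊥ = v sin71.9° = 1.74×10^6 m/s is bent by the field.
r = m v⊥ /(qB) = (9.11×10^-31)(1.74×10^6) / [(1×1.60×10^-19)(5.66×10^-3)] = 1.75×10^-3 m.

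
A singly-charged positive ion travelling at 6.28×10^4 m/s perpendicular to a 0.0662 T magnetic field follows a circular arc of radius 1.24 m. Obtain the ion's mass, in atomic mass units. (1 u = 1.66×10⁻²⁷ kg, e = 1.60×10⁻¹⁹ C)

m ≈ 126 u

qvB = mv²/r ⇒ m = qBr/v.
m = (1×1.60×10^-19)(0.0662)(1.24) / (6.28×10^4) = 2.09×10^-25 kg = 126 u.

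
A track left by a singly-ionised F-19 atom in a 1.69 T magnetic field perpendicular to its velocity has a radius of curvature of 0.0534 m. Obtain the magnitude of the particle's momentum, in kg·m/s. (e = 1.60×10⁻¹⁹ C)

p ≈ 1.44×10^-20 kg·m/s

Since qvB = mv²/r, the momentum p = mv = qBr.
p = (1×1.60×10^-19)(1.69)(0.0534) = 1.44×10^-20 kg·m/s.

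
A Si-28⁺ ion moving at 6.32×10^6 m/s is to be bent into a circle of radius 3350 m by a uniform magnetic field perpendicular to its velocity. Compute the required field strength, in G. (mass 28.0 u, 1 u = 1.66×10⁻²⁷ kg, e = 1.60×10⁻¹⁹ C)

B ≈ 5.48 G

qvB = mv²/r gives B = mv/(qr).
B = (4.65×10^-26)(6.32×10^6) / [(1×1.60×10^-19)(3350)] = 5.48×10^-4 T.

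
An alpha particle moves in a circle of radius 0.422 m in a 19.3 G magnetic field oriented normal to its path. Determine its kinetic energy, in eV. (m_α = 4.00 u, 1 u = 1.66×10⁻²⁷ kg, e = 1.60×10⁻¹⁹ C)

v = qBr/m = (2×1.60×10^-19)(1.93×10^-3)(0.422) / (6.64×10^-27) = 3.93×10^4 m/s.
K = ½mv² = 0.5·(6.64×10^-27)·(3.93×10^4)² = 5.11×10^-18 J = 32.0 eV.

K ≈ 32.0 eV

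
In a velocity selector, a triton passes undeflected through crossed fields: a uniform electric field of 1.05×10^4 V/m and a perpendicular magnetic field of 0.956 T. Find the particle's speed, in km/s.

v ≈ 11.0 km/s

For zero net force, qE = qvB, so v = E/B.
v = (1.05×10^4) / (0.956) = 1.10×10^4 m/s.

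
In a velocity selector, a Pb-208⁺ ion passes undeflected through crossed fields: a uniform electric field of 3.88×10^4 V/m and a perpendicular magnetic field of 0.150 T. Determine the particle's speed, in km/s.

For zero net force, qE = qvB, so v = E/B.
v = (3.88×10^4) / (0.150) = 2.59×10^5 m/s.

v ≈ 259 km/s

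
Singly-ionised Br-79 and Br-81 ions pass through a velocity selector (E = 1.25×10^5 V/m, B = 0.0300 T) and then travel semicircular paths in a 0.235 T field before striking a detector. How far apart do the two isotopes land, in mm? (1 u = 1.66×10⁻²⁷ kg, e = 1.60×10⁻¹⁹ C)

Both emerge at v = E/B₁ = 4.17×10^6 m/s.
r = mv/(qB₂), so r₁ = 14.532 m and r₂ = 14.900 m, giving Δr = 0.368 m.
After a semicircle each ion lands a diameter 2r from the entry slit, so the separation is 2Δr = 0.736 m.

Δd ≈ 736 mm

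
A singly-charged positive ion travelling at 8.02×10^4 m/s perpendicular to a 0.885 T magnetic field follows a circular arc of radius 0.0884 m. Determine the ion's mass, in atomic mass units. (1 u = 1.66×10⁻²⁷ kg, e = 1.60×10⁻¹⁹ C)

qvB = mv²/r ⇒ m = qBr/v.
m = (1×1.60×10^-19)(0.885)(0.0884) / (8.02×10^4) = 1.56×10^-25 kg = 94.0 u.

m ≈ 94.0 u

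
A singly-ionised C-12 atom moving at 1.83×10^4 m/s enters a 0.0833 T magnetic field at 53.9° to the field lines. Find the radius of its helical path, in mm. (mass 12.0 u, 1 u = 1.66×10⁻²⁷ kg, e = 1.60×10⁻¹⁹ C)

r ≈ 22.1 mm

Only the perpendicular component v⊥ = v sin53.9° = 1.48×10^4 m/s is bent by the field.
r = m v⊥ /(qB) = (1.99×10^-26)(1.48×10^4) / [(1×1.60×10^-19)(0.0833)] = 0.0221 m.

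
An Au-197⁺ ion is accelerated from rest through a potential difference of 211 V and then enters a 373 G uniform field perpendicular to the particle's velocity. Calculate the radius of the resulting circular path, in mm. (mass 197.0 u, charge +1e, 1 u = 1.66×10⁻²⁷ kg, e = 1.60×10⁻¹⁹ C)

The kinetic energy gained is K = qV = (1×1.60×10^-19)(211) = 3.38×10^-17 J.
v = √(2K/m) = 1.44×10^4 m/s.
r = mv/(qB) = (3.27×10^-25)(1.44×10^4) / [(1×1.60×10^-19)(0.0373)] = 0.787 m.

r ≈ 787 mm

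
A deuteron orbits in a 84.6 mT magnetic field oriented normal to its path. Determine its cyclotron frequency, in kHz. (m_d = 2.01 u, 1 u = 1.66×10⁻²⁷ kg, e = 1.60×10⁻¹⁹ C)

f ≈ 646 kHz

f = qB/(2πm) = (1×1.60×10^-19)(0.0846) / [2π(3.34×10^-27)] = 6.46×10^5 Hz.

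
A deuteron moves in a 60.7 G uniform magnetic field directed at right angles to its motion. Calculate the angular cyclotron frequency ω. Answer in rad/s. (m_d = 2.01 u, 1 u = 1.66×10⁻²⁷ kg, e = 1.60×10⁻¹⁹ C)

ω = qB/m = (1×1.60×10^-19)(6.07×10^-3) / (3.34×10^-27) = 2.91×10^5 rad/s.

ω ≈ 2.91×10^5 rad/s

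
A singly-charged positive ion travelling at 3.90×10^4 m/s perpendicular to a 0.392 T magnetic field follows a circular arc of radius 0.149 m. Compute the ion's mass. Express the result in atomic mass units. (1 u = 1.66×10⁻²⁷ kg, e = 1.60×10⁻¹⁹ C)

m ≈ 144 u

qvB = mv²/r ⇒ m = qBr/v.
m = (1×1.60×10^-19)(0.392)(0.149) / (3.90×10^4) = 2.40×10^-25 kg = 144 u.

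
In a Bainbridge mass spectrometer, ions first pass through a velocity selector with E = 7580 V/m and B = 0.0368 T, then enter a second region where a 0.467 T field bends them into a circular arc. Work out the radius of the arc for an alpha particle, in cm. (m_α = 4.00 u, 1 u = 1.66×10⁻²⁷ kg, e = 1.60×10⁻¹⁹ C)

r ≈ 0.915 cm

The selector passes v = E/B = 7580/0.0368 = 2.06×10^5 m/s.
In the deflection region, r = mv/(qB₂) = (6.64×10^-27)(2.06×10^5) / [(2×1.60×10^-19)(0.467)] = 9.15×10^-3 m.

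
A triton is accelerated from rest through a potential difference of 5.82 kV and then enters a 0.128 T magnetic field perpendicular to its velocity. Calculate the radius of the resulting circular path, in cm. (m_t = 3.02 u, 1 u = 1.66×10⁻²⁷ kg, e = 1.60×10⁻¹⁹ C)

r ≈ 14.9 cm

The kinetic energy gained is K = qV = (1×1.60×10^-19)(5820) = 9.31×10^-16 J.
v = √(2K/m) = 6.10×10^5 m/s.
r = mv/(qB) = (5.01×10^-27)(6.10×10^5) / [(1×1.60×10^-19)(0.128)] = 0.149 m.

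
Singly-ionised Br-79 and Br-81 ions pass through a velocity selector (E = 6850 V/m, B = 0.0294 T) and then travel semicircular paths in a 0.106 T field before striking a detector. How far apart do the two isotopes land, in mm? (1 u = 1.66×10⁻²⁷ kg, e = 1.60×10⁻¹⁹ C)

Both emerge at v = E/B₁ = 2.33×10^5 m/s.
r = mv/(qB₂), so r₁ = 1.8016 m and r₂ = 1.8472 m, giving Δr = 0.0456 m.
After a semicircle each ion lands a diameter 2r from the entry slit, so the separation is 2Δr = 0.0912 m.

Δd ≈ 91.2 mm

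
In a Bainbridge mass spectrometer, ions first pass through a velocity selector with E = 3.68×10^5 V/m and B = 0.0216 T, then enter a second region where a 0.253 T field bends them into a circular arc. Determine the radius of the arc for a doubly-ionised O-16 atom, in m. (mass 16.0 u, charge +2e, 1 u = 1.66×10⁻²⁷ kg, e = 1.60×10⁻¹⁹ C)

The selector passes v = E/B = 3.68×10^5/0.0216 = 1.70×10^7 m/s.
In the deflection region, r = mv/(qB₂) = (2.66×10^-26)(1.70×10^7) / [(2×1.60×10^-19)(0.253)] = 5.59 m.

r ≈ 5.59 m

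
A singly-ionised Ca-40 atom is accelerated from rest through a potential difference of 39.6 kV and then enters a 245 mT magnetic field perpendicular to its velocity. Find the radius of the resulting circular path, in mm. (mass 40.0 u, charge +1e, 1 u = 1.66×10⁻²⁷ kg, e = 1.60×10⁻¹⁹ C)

r ≈ 740 mm

The kinetic energy gained is K = qV = (1×1.60×10^-19)(3.96×10^4) = 6.34×10^-15 J.
v = √(2K/m) = 4.37×10^5 m/s.
r = mv/(qB) = (6.64×10^-26)(4.37×10^5) / [(1×1.60×10^-19)(0.245)] = 0.740 m.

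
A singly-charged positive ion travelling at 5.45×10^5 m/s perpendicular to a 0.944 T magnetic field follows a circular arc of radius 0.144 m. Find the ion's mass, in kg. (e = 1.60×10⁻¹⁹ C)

qvB = mv²/r ⇒ m = qBr/v.
m = (1×1.60×10^-19)(0.944)(0.144) / (5.45×10^5) = 3.99×10^-26 kg.

m ≈ 3.99×10^-26 kg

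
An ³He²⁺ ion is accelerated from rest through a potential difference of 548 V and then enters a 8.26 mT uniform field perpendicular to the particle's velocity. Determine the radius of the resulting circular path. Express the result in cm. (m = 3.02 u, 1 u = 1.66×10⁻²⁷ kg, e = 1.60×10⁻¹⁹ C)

r ≈ 50.2 cm

The kinetic energy gained is K = qV = (2×1.60×10^-19)(548) = 1.75×10^-16 J.
v = √(2K/m) = 2.64×10^5 m/s.
r = mv/(qB) = (5.01×10^-27)(2.64×10^5) / [(2×1.60×10^-19)(8.26×10^-3)] = 0.502 m.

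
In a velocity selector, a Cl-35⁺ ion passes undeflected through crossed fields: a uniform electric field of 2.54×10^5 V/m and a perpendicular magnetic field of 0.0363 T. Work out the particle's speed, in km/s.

For zero net force, qE = qvB, so v = E/B.
v = (2.54×10^5) / (0.0363) = 7.00×10^6 m/s.

v ≈ 7000 km/s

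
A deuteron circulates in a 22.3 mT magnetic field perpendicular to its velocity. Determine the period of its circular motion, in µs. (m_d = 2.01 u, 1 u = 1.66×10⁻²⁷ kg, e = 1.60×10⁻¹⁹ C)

T ≈ 5.88 µs

The cyclotron period is independent of speed: T = 2πm/(qB).
T = 2π(3.34×10^-27) / [(1×1.60×10^-19)(0.0223)] = 5.88×10^-6 s.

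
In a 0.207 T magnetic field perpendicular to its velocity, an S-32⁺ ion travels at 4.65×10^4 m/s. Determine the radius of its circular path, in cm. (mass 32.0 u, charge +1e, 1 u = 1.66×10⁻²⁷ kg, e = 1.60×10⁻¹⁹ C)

The magnetic force provides the centripetal force: qvB = mv²/r, so r = mv/(qB).
r = (5.31×10^-26 kg)(4.65×10^4 m/s) / [(1×1.60×10^-19 C)(0.207 T)] = 0.0746 m.

r ≈ 7.46 cm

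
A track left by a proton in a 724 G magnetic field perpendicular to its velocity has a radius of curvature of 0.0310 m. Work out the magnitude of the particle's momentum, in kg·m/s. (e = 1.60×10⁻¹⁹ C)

Since qvB = mv²/r, the momentum p = mv = qBr.
p = (1×1.60×10^-19)(0.0724)(0.0310) = 3.59×10^-22 kg·m/s.

p ≈ 3.59×10^-22 kg·m/s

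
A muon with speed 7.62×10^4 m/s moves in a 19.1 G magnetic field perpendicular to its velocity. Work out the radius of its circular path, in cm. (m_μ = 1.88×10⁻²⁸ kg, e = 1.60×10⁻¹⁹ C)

The magnetic force provides the centripetal force: qvB = mv²/r, so r = mv/(qB).
r = (1.88×10^-28 kg)(7.62×10^4 m/s) / [(1×1.60×10^-19 C)(1.91×10^-3 T)] = 0.0469 m.

r ≈ 4.69 cm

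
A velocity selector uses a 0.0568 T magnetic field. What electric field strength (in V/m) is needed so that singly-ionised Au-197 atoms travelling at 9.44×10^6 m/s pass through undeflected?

qE = qvB ⇒ E = vB = (9.44×10^6)(0.0568) = 5.36×10^5 V/m.

E ≈ 5.36×10^5 V/m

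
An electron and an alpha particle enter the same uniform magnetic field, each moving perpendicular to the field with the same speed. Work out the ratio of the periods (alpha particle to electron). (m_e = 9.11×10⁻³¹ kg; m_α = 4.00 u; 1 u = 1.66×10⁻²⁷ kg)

T = 2πm/(qB) is independent of speed, so T₂/T₁ = (m₂/q₂)/(m₁/q₁).
T_{alpha particle}/T_{electron} = (6.64×10^-27/2e) / (9.11×10^-31/1e) = 3640.

ratio ≈ 3640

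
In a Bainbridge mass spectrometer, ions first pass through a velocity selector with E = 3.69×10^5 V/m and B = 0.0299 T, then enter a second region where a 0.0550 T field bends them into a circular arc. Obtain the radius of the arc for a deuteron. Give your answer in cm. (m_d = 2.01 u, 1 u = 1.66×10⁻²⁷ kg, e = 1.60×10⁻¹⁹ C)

r ≈ 468 cm

The selector passes v = E/B = 3.69×10^5/0.0299 = 1.23×10^7 m/s.
In the deflection region, r = mv/(qB₂) = (3.34×10^-27)(1.23×10^7) / [(1×1.60×10^-19)(0.0550)] = 4.68 m.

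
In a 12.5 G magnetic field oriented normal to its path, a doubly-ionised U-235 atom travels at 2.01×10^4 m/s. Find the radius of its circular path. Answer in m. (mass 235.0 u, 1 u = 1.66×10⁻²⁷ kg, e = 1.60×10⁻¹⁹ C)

r ≈ 19.6 m

The magnetic force provides the centripetal force: qvB = mv²/r, so r = mv/(qB).
r = (3.90×10^-25 kg)(2.01×10^4 m/s) / [(2×1.60×10^-19 C)(1.25×10^-3 T)] = 19.6 m.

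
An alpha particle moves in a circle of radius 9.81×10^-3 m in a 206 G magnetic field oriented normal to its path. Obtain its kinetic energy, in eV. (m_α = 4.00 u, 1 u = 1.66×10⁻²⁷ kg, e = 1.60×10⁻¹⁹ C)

v = qBr/m = (2×1.60×10^-19)(0.0206)(9.81×10^-3) / (6.64×10^-27) = 9740 m/s.
K = ½mv² = 0.5·(6.64×10^-27)·(9740)² = 3.15×10^-19 J = 1.97 eV.

K ≈ 1.97 eV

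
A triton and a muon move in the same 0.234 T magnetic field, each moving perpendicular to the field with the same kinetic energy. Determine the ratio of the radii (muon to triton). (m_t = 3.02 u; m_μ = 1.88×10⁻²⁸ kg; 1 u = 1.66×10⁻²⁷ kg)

ratio ≈ 0.194

r = √(2mK)/(qB) ⇒ at equal K, r ∝ √m/q.
r_{muon}/r_{triton} = 0.194.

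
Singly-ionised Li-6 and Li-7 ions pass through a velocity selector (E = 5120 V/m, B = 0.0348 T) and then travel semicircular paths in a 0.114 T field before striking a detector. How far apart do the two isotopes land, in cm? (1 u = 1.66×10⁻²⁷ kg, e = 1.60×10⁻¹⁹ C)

Both emerge at v = E/B₁ = 1.47×10^5 m/s.
r = mv/(qB₂), so r₁ = 0.0803 m and r₂ = 0.0937 m, giving Δr = 0.0134 m.
After a semicircle each ion lands a diameter 2r from the entry slit, so the separation is 2Δr = 0.0268 m.

Δd ≈ 2.68 cm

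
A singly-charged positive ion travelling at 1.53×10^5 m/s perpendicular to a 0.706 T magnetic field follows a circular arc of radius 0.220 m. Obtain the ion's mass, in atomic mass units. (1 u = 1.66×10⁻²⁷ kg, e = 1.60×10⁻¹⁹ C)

qvB = mv²/r ⇒ m = qBr/v.
m = (1×1.60×10^-19)(0.706)(0.220) / (1.53×10^5) = 1.62×10^-25 kg = 97.8 u.

m ≈ 97.8 u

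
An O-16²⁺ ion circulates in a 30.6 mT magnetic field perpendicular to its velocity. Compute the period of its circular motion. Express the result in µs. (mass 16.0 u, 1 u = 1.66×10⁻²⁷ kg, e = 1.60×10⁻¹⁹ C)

T ≈ 17.0 µs

The cyclotron period is independent of speed: T = 2πm/(qB).
T = 2π(2.66×10^-26) / [(2×1.60×10^-19)(0.0306)] = 1.70×10^-5 s.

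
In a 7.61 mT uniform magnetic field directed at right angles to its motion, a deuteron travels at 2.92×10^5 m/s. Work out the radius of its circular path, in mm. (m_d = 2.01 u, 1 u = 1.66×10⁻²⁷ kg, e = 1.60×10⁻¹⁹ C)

r ≈ 800 mm

The magnetic force provides the centripetal force: qvB = mv²/r, so r = mv/(qB).
r = (3.34×10^-27 kg)(2.92×10^5 m/s) / [(1×1.60×10^-19 C)(7.61×10^-3 T)] = 0.800 m.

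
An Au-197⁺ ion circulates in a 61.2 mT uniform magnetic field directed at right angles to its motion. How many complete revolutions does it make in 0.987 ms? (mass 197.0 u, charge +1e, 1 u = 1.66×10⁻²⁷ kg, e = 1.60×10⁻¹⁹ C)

N = 4

T = 2πm/(qB) = 2π(3.2702×10^-25) / [(1×1.60×10^-19)(0.0612)] = 2.0984×10^-4 s.
N = t/T = 9.87×10^-4 / 2.0984×10^-4 ≈ 4.70, so 4 complete revolutions.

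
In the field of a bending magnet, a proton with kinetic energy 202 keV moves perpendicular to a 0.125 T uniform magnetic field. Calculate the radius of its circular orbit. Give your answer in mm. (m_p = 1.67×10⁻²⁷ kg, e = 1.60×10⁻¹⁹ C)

r ≈ 519 mm

Convert the energy: K = 202 keV = 3.23×10^-14 J.
v = √(2K/m) = √(2·3.23×10^-14/1.67×10^-27) = 6.22×10^6 m/s.
r = mv/(qB) = (1.67×10^-27)(6.22×10^6) / [(1×1.60×10^-19)(0.125)] = 0.519 m.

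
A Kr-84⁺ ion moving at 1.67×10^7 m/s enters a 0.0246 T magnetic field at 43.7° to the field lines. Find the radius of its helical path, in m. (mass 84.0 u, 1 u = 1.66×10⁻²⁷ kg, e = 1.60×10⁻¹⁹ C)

Only the perpendicular component v⊥ = v sin43.7° = 1.15×10^7 m/s is bent by the field.
r = m v⊥ /(qB) = (1.39×10^-25)(1.15×10^7) / [(1×1.60×10^-19)(0.0246)] = 409 m.

r ≈ 409 m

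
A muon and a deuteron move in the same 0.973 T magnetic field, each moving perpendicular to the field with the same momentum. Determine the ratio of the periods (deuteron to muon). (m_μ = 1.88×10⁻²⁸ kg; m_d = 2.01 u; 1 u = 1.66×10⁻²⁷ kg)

ratio ≈ 17.7

T = 2πm/(qB) is independent of speed, so T₂/T₁ = (m₂/q₂)/(m₁/q₁).
T_{deuteron}/T_{muon} = (3.34×10^-27/1e) / (1.88×10^-28/1e) = 17.7.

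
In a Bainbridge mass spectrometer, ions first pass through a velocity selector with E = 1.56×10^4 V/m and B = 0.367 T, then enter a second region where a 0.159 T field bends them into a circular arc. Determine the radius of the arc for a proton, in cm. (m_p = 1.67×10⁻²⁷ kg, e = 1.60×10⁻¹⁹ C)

The selector passes v = E/B = 1.56×10^4/0.367 = 4.25×10^4 m/s.
In the deflection region, r = mv/(qB₂) = (1.67×10^-27)(4.25×10^4) / [(1×1.60×10^-19)(0.159)] = 2.79×10^-3 m.

r ≈ 0.279 cm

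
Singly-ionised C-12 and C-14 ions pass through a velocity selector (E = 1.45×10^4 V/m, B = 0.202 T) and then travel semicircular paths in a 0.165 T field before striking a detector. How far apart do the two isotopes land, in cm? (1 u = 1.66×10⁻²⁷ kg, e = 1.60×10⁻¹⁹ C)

Δd ≈ 1.81 cm

Both emerge at v = E/B₁ = 7.18×10^4 m/s.
r = mv/(qB₂), so r₁ = 0.05416 m and r₂ = 0.06319 m, giving Δr = 9.03×10^-3 m.
After a semicircle each ion lands a diameter 2r from the entry slit, so the separation is 2Δr = 0.0181 m.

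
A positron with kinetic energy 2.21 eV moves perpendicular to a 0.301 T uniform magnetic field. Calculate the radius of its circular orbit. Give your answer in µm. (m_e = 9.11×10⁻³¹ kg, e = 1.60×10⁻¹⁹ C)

r ≈ 16.7 µm

Convert the energy: K = 2.21 eV = 3.54×10^-19 J.
v = √(2K/m) = √(2·3.54×10^-19/9.11×10^-31) = 8.81×10^5 m/s.
r = mv/(qB) = (9.11×10^-31)(8.81×10^5) / [(1×1.60×10^-19)(0.301)] = 1.67×10^-5 m.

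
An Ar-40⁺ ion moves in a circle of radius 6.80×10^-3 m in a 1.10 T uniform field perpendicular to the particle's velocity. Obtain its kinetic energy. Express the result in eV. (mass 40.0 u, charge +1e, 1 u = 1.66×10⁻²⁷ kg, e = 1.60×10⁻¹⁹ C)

v = qBr/m = (1×1.60×10^-19)(1.10)(6.80×10^-3) / (6.64×10^-26) = 1.80×10^4 m/s.
K = ½mv² = 0.5·(6.64×10^-26)·(1.80×10^4)² = 1.08×10^-17 J = 67.4 eV.

K ≈ 67.4 eV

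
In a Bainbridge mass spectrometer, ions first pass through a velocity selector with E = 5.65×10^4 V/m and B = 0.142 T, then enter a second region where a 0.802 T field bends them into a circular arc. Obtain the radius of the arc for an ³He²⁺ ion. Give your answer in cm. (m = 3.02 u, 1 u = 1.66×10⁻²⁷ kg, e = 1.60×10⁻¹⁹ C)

r ≈ 0.777 cm

The selector passes v = E/B = 5.65×10^4/0.142 = 3.98×10^5 m/s.
In the deflection region, r = mv/(qB₂) = (5.01×10^-27)(3.98×10^5) / [(2×1.60×10^-19)(0.802)] = 7.77×10^-3 m.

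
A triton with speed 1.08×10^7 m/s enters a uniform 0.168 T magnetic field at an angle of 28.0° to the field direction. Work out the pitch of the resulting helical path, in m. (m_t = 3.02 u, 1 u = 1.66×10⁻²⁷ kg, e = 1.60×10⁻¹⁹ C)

The velocity component along B is v∥ = v cos28.0° = 9.54×10^6 m/s.
The cyclotron period T = 2πm/(qB) = 1.17×10^-6 s is set by m, q, B alone.
Pitch = v∥·T = (9.54×10^6)(1.17×10^-6) = 11.2 m.

pitch ≈ 11.2 m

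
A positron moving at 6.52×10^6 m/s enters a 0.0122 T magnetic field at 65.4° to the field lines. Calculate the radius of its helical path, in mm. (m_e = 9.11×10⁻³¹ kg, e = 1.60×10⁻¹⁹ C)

Only the perpendicular component v⊥ = v sin65.4° = 5.93×10^6 m/s is bent by the field.
r = m v⊥ /(qB) = (9.11×10^-31)(5.93×10^6) / [(1×1.60×10^-19)(0.0122)] = 2.77×10^-3 m.

r ≈ 2.77 mm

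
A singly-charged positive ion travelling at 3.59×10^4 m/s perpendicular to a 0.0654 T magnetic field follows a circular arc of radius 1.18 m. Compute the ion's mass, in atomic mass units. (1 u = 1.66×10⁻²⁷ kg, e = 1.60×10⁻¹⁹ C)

m ≈ 207 u

qvB = mv²/r ⇒ m = qBr/v.
m = (1×1.60×10^-19)(0.0654)(1.18) / (3.59×10^4) = 3.44×10^-25 kg = 207 u.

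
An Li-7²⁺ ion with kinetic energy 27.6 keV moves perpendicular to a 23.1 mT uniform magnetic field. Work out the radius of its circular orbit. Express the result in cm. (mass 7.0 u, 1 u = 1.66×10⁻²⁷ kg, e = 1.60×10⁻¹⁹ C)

r ≈ 137 cm

Convert the energy: K = 27.6 keV = 4.42×10^-15 J.
v = √(2K/m) = √(2·4.42×10^-15/1.16×10^-26) = 8.72×10^5 m/s.
r = mv/(qB) = (1.16×10^-26)(8.72×10^5) / [(2×1.60×10^-19)(0.0231)] = 1.37 m.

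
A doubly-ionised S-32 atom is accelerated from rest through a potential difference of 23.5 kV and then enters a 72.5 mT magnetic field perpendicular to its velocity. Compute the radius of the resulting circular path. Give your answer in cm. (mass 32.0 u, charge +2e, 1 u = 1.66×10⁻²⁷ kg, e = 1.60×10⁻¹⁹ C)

r ≈ 122 cm

The kinetic energy gained is K = qV = (2×1.60×10^-19)(2.35×10^4) = 7.52×10^-15 J.
v = √(2K/m) = 5.32×10^5 m/s.
r = mv/(qB) = (5.31×10^-26)(5.32×10^5) / [(2×1.60×10^-19)(0.0725)] = 1.22 m.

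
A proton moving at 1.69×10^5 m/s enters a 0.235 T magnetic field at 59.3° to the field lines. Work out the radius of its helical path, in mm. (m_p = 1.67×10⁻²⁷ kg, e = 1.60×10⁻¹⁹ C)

Only the perpendicular component v⊥ = v sin59.3° = 1.45×10^5 m/s is bent by the field.
r = m v⊥ /(qB) = (1.67×10^-27)(1.45×10^5) / [(1×1.60×10^-19)(0.235)] = 6.45×10^-3 m.

r ≈ 6.45 mm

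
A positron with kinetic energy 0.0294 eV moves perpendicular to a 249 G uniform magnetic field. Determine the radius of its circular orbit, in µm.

r ≈ 23.2 µm

Convert the energy: K = 0.0294 eV = 4.70×10^-21 J.
v = √(2K/m) = √(2·4.70×10^-21/9.11×10^-31) = 1.02×10^5 m/s.
r = mv/(qB) = (9.11×10^-31)(1.02×10^5) / [(1×1.60×10^-19)(0.0249)] = 2.32×10^-5 m.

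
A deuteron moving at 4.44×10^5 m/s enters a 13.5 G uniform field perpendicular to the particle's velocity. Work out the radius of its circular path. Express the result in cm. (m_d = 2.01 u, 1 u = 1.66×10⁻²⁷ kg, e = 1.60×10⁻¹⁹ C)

r ≈ 686 cm

The magnetic force provides the centripetal force: qvB = mv²/r, so r = mv/(qB).
r = (3.34×10^-27 kg)(4.44×10^5 m/s) / [(1×1.60×10^-19 C)(1.35×10^-3 T)] = 6.86 m.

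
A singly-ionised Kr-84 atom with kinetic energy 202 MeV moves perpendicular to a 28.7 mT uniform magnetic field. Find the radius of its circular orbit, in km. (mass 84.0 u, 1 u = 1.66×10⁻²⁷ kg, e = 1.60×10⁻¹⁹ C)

r ≈ 0.654 km

Convert the energy: K = 202 MeV = 3.23×10^-11 J.
v = √(2K/m) = √(2·3.23×10^-11/1.39×10^-25) = 2.15×10^7 m/s.
r = mv/(qB) = (1.39×10^-25)(2.15×10^7) / [(1×1.60×10^-19)(0.0287)] = 654 m.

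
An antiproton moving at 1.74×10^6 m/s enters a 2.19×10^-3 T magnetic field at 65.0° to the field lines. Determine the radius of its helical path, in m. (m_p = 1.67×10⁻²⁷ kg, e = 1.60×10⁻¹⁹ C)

Only the perpendicular component v⊥ = v sin65.0° = 1.58×10^6 m/s is bent by the field.
r = m v⊥ /(qB) = (1.67×10^-27)(1.58×10^6) / [(1×1.60×10^-19)(2.19×10^-3)] = 7.52 m.

r ≈ 7.52 m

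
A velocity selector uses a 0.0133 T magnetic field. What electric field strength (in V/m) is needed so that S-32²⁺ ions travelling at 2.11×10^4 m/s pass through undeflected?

qE = qvB ⇒ E = vB = (2.11×10^4)(0.0133) = 281 V/m.

E ≈ 281 V/m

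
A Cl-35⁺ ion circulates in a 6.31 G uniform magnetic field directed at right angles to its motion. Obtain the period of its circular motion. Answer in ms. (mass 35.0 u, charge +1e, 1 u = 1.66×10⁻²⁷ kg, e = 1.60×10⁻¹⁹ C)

T ≈ 3.62 ms

The cyclotron period is independent of speed: T = 2πm/(qB).
T = 2π(5.81×10^-26) / [(1×1.60×10^-19)(6.31×10^-4)] = 3.62×10^-3 s.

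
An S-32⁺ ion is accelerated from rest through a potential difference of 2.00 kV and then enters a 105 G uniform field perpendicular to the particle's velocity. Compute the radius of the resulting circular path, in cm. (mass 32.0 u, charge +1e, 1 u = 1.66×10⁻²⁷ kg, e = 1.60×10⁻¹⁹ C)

The kinetic energy gained is K = qV = (1×1.60×10^-19)(2000) = 3.20×10^-16 J.
v = √(2K/m) = 1.10×10^5 m/s.
r = mv/(qB) = (5.31×10^-26)(1.10×10^5) / [(1×1.60×10^-19)(0.0105)] = 3.47 m.

r ≈ 347 cm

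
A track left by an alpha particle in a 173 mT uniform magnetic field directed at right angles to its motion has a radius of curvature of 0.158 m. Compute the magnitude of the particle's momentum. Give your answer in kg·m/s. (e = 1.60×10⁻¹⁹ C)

p ≈ 8.75×10^-21 kg·m/s

Since qvB = mv²/r, the momentum p = mv = qBr.
p = (2×1.60×10^-19)(0.173)(0.158) = 8.75×10^-21 kg·m/s.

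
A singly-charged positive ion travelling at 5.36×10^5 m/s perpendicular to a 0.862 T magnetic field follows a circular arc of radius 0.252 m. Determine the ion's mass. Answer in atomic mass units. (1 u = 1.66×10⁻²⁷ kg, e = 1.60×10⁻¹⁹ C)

m ≈ 39.1 u

qvB = mv²/r ⇒ m = qBr/v.
m = (1×1.60×10^-19)(0.862)(0.252) / (5.36×10^5) = 6.48×10^-26 kg = 39.1 u.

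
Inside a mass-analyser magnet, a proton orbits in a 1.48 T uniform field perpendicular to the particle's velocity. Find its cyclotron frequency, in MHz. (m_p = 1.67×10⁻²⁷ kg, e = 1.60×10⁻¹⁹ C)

f = qB/(2πm) = (1×1.60×10^-19)(1.48) / [2π(1.67×10^-27)] = 2.26×10^7 Hz.

f ≈ 22.6 MHz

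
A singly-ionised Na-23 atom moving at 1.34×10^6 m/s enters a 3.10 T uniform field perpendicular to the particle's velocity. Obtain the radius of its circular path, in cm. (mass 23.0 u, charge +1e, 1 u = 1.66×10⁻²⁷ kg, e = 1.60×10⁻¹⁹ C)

r ≈ 10.3 cm

The magnetic force provides the centripetal force: qvB = mv²/r, so r = mv/(qB).
r = (3.82×10^-26 kg)(1.34×10^6 m/s) / [(1×1.60×10^-19 C)(3.10 T)] = 0.103 m.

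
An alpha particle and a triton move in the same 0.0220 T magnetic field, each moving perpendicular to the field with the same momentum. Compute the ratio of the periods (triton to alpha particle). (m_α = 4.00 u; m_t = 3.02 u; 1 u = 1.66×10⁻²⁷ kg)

T = 2πm/(qB) is independent of speed, so T₂/T₁ = (m₂/q₂)/(m₁/q₁).
T_{triton}/T_{alpha particle} = (5.01×10^-27/1e) / (6.64×10^-27/2e) = 1.51.

ratio ≈ 1.51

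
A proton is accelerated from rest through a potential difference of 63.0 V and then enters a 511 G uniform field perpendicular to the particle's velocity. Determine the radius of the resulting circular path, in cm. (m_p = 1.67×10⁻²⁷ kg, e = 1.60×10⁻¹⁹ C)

r ≈ 2.24 cm

The kinetic energy gained is K = qV = (1×1.60×10^-19)(63.0) = 1.01×10^-17 J.
v = √(2K/m) = 1.10×10^5 m/s.
r = mv/(qB) = (1.67×10^-27)(1.10×10^5) / [(1×1.60×10^-19)(0.0511)] = 0.0224 m.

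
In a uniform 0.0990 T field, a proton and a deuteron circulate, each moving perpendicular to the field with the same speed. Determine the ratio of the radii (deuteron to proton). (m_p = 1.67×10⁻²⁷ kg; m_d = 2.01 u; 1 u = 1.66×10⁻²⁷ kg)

r = mv/(qB) ⇒ at equal v, r ∝ m/q.
r_{deuteron}/r_{proton} = 2.00.

ratio ≈ 2.00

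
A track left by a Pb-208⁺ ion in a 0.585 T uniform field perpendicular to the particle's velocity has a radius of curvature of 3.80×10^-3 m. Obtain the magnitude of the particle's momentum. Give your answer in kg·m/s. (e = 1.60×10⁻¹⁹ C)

p ≈ 3.56×10^-22 kg·m/s

Since qvB = mv²/r, the momentum p = mv = qBr.
p = (1×1.60×10^-19)(0.585)(3.80×10^-3) = 3.56×10^-22 kg·m/s.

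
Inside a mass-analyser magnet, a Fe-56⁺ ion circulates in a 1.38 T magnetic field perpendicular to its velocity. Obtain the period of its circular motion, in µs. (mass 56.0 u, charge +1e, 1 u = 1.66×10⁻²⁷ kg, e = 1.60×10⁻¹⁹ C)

The cyclotron period is independent of speed: T = 2πm/(qB).
T = 2π(9.30×10^-26) / [(1×1.60×10^-19)(1.38)] = 2.65×10^-6 s.

T ≈ 2.65 µs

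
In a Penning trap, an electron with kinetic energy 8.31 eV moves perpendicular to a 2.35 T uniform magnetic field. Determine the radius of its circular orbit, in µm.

Convert the energy: K = 8.31 eV = 1.33×10^-18 J.
v = √(2K/m) = √(2·1.33×10^-18/9.11×10^-31) = 1.71×10^6 m/s.
r = mv/(qB) = (9.11×10^-31)(1.71×10^6) / [(1×1.60×10^-19)(2.35)] = 4.14×10^-6 m.

r ≈ 4.14 µm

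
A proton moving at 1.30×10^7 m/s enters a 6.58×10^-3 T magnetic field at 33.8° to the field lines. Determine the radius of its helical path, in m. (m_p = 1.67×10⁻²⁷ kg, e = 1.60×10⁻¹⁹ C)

r ≈ 11.5 m

Only the perpendicular component v⊥ = v sin33.8° = 7.23×10^6 m/s is bent by the field.
r = m v⊥ /(qB) = (1.67×10^-27)(7.23×10^6) / [(1×1.60×10^-19)(6.58×10^-3)] = 11.5 m.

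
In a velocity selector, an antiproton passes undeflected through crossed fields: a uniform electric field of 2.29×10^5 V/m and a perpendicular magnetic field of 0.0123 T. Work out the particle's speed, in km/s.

For zero net force, qE = qvB, so v = E/B.
v = (2.29×10^5) / (0.0123) = 1.86×10^7 m/s.

v ≈ 18600 km/s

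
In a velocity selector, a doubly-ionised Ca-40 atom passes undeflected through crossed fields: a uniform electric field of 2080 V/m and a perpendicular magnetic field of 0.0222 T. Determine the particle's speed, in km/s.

For zero net force, qE = qvB, so v = E/B.
v = (2080) / (0.0222) = 9.37×10^4 m/s.

v ≈ 93.7 km/s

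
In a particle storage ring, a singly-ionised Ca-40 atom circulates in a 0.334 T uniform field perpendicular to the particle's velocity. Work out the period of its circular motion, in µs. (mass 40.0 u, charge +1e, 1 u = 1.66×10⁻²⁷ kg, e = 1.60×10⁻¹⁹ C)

The cyclotron period is independent of speed: T = 2πm/(qB).
T = 2π(6.64×10^-26) / [(1×1.60×10^-19)(0.334)] = 7.81×10^-6 s.

T ≈ 7.81 µs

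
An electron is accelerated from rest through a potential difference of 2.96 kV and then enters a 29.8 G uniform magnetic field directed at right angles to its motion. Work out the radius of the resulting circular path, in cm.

r ≈ 6.16 cm

The kinetic energy gained is K = qV = (1×1.60×10^-19)(2960) = 4.74×10^-16 J.
v = √(2K/m) = 3.22×10^7 m/s.
r = mv/(qB) = (9.11×10^-31)(3.22×10^7) / [(1×1.60×10^-19)(2.98×10^-3)] = 0.0616 m.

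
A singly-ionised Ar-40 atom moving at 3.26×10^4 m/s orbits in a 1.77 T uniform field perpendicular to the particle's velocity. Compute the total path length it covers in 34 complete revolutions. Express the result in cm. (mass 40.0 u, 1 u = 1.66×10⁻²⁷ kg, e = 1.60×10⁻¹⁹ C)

L ≈ 163 cm

r = mv/(qB) = 7.64×10^-3 m, so one revolution covers 2πr = 0.0480 m.
In 34 revolutions: L = 34·2πr = 1.63 m.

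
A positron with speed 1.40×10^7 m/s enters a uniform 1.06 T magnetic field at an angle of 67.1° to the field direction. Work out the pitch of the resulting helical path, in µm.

The velocity component along B is v∥ = v cos67.1° = 5.45×10^6 m/s.
The cyclotron period T = 2πm/(qB) = 3.37×10^-11 s is set by m, q, B alone.
Pitch = v∥·T = (5.45×10^6)(3.37×10^-11) = 1.84×10^-4 m.

pitch ≈ 184 µm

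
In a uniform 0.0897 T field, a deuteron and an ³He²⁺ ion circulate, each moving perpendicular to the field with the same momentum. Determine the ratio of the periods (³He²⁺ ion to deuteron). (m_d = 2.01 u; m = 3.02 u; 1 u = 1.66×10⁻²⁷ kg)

T = 2πm/(qB) is independent of speed, so T₂/T₁ = (m₂/q₂)/(m₁/q₁).
T_{³He²⁺ ion}/T_{deuteron} = (5.01×10^-27/2e) / (3.34×10^-27/1e) = 0.751.

ratio ≈ 0.751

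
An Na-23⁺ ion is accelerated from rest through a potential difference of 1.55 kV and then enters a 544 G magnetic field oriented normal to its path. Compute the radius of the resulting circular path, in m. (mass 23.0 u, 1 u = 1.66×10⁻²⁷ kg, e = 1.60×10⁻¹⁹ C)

r ≈ 0.500 m

The kinetic energy gained is K = qV = (1×1.60×10^-19)(1550) = 2.48×10^-16 J.
v = √(2K/m) = 1.14×10^5 m/s.
r = mv/(qB) = (3.82×10^-26)(1.14×10^5) / [(1×1.60×10^-19)(0.0544)] = 0.500 m.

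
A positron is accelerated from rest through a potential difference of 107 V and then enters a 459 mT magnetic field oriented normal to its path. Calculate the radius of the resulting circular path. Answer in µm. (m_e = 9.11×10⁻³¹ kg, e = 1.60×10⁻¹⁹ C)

r ≈ 76.0 µm

The kinetic energy gained is K = qV = (1×1.60×10^-19)(107) = 1.71×10^-17 J.
v = √(2K/m) = 6.13×10^6 m/s.
r = mv/(qB) = (9.11×10^-31)(6.13×10^6) / [(1×1.60×10^-19)(0.459)] = 7.60×10^-5 m.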